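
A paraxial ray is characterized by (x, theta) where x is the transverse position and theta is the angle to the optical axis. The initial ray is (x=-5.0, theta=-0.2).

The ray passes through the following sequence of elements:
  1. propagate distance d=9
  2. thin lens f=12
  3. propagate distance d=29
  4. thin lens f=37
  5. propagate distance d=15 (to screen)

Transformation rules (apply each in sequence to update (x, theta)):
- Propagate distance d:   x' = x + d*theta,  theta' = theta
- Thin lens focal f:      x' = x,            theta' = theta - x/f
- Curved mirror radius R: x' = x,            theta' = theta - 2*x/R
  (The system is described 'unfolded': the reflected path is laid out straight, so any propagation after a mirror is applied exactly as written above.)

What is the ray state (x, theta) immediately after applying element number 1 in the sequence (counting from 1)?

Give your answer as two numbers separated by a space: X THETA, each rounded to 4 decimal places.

Answer: -6.8000 -0.2000

Derivation:
Initial: x=-5.0000 theta=-0.2000
After 1 (propagate distance d=9): x=-6.8000 theta=-0.2000
Rounded to 4 decimal places: x = -6.8000, theta = -0.2000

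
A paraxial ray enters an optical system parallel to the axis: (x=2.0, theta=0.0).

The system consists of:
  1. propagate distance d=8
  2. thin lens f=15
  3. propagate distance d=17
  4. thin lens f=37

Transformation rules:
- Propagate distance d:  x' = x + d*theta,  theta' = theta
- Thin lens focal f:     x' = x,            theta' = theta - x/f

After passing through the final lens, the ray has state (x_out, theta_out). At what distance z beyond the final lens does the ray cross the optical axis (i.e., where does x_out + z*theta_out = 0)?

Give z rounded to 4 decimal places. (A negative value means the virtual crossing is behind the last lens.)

Initial: x=2.0000 theta=0.0000
After 1 (propagate distance d=8): x=2.0000 theta=0.0000
After 2 (thin lens f=15): x=2.0000 theta=-2/15 (≈-0.1333)
After 3 (propagate distance d=17): x=-4/15 (≈-0.2667) theta=-2/15 (≈-0.1333)
After 4 (thin lens f=37): x=-4/15 (≈-0.2667) theta=-14/111 (≈-0.1261)
z_focus = -x_out/theta_out = -(-4/15)/(-14/111) = -74/35 ≈ -2.1143
Rounded to 4 decimal places: z = -2.1143

Answer: -2.1143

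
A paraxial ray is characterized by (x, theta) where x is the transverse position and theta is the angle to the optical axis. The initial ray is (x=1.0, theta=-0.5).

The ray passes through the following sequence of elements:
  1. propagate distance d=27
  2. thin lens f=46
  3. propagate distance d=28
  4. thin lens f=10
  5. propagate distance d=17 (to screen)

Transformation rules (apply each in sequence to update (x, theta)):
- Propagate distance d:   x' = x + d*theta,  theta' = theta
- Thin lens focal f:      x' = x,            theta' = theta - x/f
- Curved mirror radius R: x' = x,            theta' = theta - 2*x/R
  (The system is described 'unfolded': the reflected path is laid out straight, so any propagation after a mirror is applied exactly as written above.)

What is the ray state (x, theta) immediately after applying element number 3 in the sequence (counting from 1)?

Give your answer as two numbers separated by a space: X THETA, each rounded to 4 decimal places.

Answer: -18.8913 -0.2283

Derivation:
Initial: x=1.0000 theta=-0.5000
After 1 (propagate distance d=27): x=-12.5000 theta=-0.5000
After 2 (thin lens f=46): x=-12.5000 theta=-21/92 (≈-0.2283)
After 3 (propagate distance d=28): x=-869/46 (≈-18.8913) theta=-21/92 (≈-0.2283)
Rounded to 4 decimal places: x = -18.8913, theta = -0.2283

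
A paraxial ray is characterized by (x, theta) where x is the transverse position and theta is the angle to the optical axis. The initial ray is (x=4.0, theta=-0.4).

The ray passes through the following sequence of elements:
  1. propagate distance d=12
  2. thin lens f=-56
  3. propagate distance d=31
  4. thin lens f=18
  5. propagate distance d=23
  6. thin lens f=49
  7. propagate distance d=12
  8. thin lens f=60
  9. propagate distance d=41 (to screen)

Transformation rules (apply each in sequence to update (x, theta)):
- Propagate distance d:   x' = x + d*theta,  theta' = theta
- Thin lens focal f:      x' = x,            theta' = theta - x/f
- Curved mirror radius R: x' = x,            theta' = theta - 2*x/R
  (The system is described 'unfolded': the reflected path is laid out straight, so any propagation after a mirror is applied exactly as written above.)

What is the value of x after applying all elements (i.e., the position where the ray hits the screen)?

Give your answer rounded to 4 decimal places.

Initial: x=4.0000 theta=-0.4000
After 1 (propagate distance d=12): x=-0.8000 theta=-0.4000
After 2 (thin lens f=-56): x=-0.8000 theta=-29/70 (≈-0.4143)
After 3 (propagate distance d=31): x=-191/14 (≈-13.6429) theta=-29/70 (≈-0.4143)
After 4 (thin lens f=18): x=-191/14 (≈-13.6429) theta=433/1260 (≈0.3437)
After 5 (propagate distance d=23): x=-1033/180 (≈-5.7389) theta=433/1260 (≈0.3437)
After 6 (thin lens f=49): x=-1033/180 (≈-5.7389) theta=1016/2205 (≈0.4608)
After 7 (propagate distance d=12): x=-1849/8820 (≈-0.2096) theta=1016/2205 (≈0.4608)
After 8 (thin lens f=60): x=-1849/8820 (≈-0.2096) theta=245689/529200 (≈0.4643)
After 9 (propagate distance d=41 (to screen)): x=1423187/75600 (≈18.8252) theta=245689/529200 (≈0.4643)
Rounded to 4 decimal places: x = 18.8252

Answer: 18.8252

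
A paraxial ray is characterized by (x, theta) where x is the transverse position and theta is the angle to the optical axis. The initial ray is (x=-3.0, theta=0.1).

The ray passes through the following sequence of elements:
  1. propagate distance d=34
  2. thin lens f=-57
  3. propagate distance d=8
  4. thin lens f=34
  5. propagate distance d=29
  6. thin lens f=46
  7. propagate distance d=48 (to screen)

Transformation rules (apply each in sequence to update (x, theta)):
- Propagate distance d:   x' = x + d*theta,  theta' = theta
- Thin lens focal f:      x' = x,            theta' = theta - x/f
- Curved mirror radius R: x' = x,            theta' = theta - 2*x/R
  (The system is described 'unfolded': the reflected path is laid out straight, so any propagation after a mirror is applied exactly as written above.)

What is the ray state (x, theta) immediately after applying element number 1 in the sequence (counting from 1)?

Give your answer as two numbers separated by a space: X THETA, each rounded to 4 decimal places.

Answer: 0.4000 0.1000

Derivation:
Initial: x=-3.0000 theta=0.1000
After 1 (propagate distance d=34): x=0.4000 theta=0.1000
Rounded to 4 decimal places: x = 0.4000, theta = 0.1000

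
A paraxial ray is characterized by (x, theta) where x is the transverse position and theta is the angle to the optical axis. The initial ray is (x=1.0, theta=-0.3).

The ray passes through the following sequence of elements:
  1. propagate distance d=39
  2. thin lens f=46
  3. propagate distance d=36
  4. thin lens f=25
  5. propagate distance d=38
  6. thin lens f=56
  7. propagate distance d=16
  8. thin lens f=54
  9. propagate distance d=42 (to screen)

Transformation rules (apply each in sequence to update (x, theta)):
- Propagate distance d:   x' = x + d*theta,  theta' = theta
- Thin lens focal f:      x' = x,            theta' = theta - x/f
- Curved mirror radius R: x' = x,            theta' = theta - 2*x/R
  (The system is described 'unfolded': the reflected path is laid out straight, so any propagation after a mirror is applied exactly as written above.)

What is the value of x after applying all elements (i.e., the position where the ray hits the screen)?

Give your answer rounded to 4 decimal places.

Answer: 18.3270

Derivation:
Initial: x=1.0000 theta=-0.3000
After 1 (propagate distance d=39): x=-10.7000 theta=-0.3000
After 2 (thin lens f=46): x=-10.7000 theta=-31/460 (≈-0.0674)
After 3 (propagate distance d=36): x=-3019/230 (≈-13.1261) theta=-31/460 (≈-0.0674)
After 4 (thin lens f=25): x=-3019/230 (≈-13.1261) theta=5263/11500 (≈0.4577)
After 5 (propagate distance d=38): x=12261/2875 (≈4.2647) theta=5263/11500 (≈0.4577)
After 6 (thin lens f=56): x=12261/2875 (≈4.2647) theta=61421/161000 (≈0.3815)
After 7 (propagate distance d=16): x=208669/20125 (≈10.3686) theta=61421/161000 (≈0.3815)
After 8 (thin lens f=54): x=208669/20125 (≈10.3686) theta=823691/4347000 (≈0.1895)
After 9 (propagate distance d=42 (to screen)): x=13277921/724500 (≈18.3270) theta=823691/4347000 (≈0.1895)
Rounded to 4 decimal places: x = 18.3270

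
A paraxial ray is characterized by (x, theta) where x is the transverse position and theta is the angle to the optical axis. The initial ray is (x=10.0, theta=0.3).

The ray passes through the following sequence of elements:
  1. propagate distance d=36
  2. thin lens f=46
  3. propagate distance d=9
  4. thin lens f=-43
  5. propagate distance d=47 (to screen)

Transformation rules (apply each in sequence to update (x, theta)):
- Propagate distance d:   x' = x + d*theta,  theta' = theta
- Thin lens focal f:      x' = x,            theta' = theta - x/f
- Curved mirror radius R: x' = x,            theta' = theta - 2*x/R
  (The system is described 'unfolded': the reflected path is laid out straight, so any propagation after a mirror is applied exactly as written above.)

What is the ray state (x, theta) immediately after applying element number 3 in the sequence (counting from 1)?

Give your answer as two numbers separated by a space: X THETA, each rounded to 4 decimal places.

Initial: x=10.0000 theta=0.3000
After 1 (propagate distance d=36): x=20.8000 theta=0.3000
After 2 (thin lens f=46): x=20.8000 theta=-7/46 (≈-0.1522)
After 3 (propagate distance d=9): x=4469/230 (≈19.4304) theta=-7/46 (≈-0.1522)
Rounded to 4 decimal places: x = 19.4304, theta = -0.1522

Answer: 19.4304 -0.1522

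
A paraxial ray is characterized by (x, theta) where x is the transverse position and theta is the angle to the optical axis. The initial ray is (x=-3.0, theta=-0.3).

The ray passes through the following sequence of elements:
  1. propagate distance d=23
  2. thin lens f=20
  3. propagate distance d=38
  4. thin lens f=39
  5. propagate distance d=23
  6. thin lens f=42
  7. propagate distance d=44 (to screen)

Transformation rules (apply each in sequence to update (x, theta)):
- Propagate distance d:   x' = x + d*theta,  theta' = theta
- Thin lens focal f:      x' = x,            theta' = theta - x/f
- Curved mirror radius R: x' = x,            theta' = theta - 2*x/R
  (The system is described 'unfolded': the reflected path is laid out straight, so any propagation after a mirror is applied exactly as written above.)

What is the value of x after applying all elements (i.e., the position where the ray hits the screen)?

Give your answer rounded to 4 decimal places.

Initial: x=-3.0000 theta=-0.3000
After 1 (propagate distance d=23): x=-9.9000 theta=-0.3000
After 2 (thin lens f=20): x=-9.9000 theta=0.1950
After 3 (propagate distance d=38): x=-2.4900 theta=0.1950
After 4 (thin lens f=39): x=-2.4900 theta=673/2600 (≈0.2588)
After 5 (propagate distance d=23): x=1801/520 (≈3.4635) theta=673/2600 (≈0.2588)
After 6 (thin lens f=42): x=1801/520 (≈3.4635) theta=19261/109200 (≈0.1764)
After 7 (propagate distance d=44 (to screen)): x=612847/54600 (≈11.2243) theta=19261/109200 (≈0.1764)
Rounded to 4 decimal places: x = 11.2243

Answer: 11.2243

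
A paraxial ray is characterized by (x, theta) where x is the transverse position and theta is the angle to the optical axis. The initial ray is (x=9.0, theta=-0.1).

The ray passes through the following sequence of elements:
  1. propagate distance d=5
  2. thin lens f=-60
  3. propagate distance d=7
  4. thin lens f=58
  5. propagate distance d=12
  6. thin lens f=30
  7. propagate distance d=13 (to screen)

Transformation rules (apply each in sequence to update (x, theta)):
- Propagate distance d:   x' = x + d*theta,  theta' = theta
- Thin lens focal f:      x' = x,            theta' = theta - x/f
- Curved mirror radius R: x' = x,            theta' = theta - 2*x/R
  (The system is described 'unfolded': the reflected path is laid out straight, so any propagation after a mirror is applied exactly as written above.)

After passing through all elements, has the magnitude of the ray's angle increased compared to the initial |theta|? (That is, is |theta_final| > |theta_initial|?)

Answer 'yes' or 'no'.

Initial: x=9.0000 theta=-0.1000
After 1 (propagate distance d=5): x=8.5000 theta=-0.1000
After 2 (thin lens f=-60): x=8.5000 theta=1/24 (≈0.0417)
After 3 (propagate distance d=7): x=211/24 (≈8.7917) theta=1/24 (≈0.0417)
After 4 (thin lens f=58): x=211/24 (≈8.7917) theta=-51/464 (≈-0.1099)
After 5 (propagate distance d=12): x=5201/696 (≈7.4727) theta=-51/464 (≈-0.1099)
After 6 (thin lens f=30): x=5201/696 (≈7.4727) theta=-937/2610 (≈-0.3590)
After 7 (propagate distance d=13 (to screen)): x=29291/10440 (≈2.8057) theta=-937/2610 (≈-0.3590)
|theta_initial|=0.1000 |theta_final|=937/2610 (≈0.3590) -> increased

Answer: yes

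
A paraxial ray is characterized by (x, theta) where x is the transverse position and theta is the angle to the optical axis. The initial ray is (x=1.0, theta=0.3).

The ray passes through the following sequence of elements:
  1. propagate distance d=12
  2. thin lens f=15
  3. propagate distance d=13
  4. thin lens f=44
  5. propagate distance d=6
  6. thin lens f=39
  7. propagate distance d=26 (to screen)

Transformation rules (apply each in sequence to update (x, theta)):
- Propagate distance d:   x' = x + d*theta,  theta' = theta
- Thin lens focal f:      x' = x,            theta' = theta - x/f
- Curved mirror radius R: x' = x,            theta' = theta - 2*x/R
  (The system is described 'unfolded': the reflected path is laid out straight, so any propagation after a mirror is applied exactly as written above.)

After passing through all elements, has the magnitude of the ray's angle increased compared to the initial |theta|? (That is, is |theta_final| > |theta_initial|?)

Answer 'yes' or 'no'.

Answer: no

Derivation:
Initial: x=1.0000 theta=0.3000
After 1 (propagate distance d=12): x=4.6000 theta=0.3000
After 2 (thin lens f=15): x=4.6000 theta=-1/150 (≈-0.0067)
After 3 (propagate distance d=13): x=677/150 (≈4.5133) theta=-1/150 (≈-0.0067)
After 4 (thin lens f=44): x=677/150 (≈4.5133) theta=-721/6600 (≈-0.1092)
After 5 (propagate distance d=6): x=12731/3300 (≈3.8579) theta=-721/6600 (≈-0.1092)
After 6 (thin lens f=39): x=12731/3300 (≈3.8579) theta=-4871/23400 (≈-0.2082)
After 7 (propagate distance d=26 (to screen)): x=-3847/2475 (≈-1.5543) theta=-4871/23400 (≈-0.2082)
|theta_initial|=0.3000 |theta_final|=4871/23400 (≈0.2082) -> not increased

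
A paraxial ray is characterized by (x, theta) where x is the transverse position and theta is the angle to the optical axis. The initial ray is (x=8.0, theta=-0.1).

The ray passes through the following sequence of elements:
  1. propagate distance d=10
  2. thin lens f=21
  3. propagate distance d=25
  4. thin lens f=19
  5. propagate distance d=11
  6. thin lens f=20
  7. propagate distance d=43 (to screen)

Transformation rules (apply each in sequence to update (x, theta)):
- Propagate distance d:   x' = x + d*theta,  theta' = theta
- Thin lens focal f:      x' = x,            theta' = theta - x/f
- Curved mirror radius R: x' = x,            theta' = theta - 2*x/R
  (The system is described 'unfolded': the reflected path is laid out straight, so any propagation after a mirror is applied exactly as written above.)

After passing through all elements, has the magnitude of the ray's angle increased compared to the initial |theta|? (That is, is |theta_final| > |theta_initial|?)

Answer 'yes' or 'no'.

Answer: no

Derivation:
Initial: x=8.0000 theta=-0.1000
After 1 (propagate distance d=10): x=7.0000 theta=-0.1000
After 2 (thin lens f=21): x=7.0000 theta=-13/30 (≈-0.4333)
After 3 (propagate distance d=25): x=-23/6 (≈-3.8333) theta=-13/30 (≈-0.4333)
After 4 (thin lens f=19): x=-23/6 (≈-3.8333) theta=-22/95 (≈-0.2316)
After 5 (propagate distance d=11): x=-3637/570 (≈-6.3807) theta=-22/95 (≈-0.2316)
After 6 (thin lens f=20): x=-3637/570 (≈-6.3807) theta=997/11400 (≈0.0875)
After 7 (propagate distance d=43 (to screen)): x=-29869/11400 (≈-2.6201) theta=997/11400 (≈0.0875)
|theta_initial|=0.1000 |theta_final|=997/11400 (≈0.0875) -> not increased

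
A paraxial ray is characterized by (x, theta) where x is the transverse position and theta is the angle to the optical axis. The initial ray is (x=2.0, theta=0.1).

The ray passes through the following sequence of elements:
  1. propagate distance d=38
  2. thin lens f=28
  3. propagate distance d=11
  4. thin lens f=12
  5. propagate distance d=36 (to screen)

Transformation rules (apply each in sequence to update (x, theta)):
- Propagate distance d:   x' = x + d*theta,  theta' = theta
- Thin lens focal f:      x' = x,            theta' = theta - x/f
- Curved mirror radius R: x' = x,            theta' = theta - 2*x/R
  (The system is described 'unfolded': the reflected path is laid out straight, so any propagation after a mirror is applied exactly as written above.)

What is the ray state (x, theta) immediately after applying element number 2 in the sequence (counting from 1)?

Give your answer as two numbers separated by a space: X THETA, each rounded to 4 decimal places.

Answer: 5.8000 -0.1071

Derivation:
Initial: x=2.0000 theta=0.1000
After 1 (propagate distance d=38): x=5.8000 theta=0.1000
After 2 (thin lens f=28): x=5.8000 theta=-3/28 (≈-0.1071)
Rounded to 4 decimal places: x = 5.8000, theta = -0.1071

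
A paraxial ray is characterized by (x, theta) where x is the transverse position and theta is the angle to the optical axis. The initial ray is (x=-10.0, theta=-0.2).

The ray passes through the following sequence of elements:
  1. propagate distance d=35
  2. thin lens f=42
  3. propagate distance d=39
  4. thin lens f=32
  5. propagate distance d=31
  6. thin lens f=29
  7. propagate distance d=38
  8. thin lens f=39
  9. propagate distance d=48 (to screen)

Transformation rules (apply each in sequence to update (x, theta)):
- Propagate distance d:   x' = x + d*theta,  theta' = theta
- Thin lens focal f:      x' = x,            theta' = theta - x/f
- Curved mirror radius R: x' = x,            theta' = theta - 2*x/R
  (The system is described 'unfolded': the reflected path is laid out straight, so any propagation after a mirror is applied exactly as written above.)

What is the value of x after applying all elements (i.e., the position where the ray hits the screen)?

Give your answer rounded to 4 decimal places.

Answer: 9.4784

Derivation:
Initial: x=-10.0000 theta=-0.2000
After 1 (propagate distance d=35): x=-17.0000 theta=-0.2000
After 2 (thin lens f=42): x=-17.0000 theta=43/210 (≈0.2048)
After 3 (propagate distance d=39): x=-631/70 (≈-9.0143) theta=43/210 (≈0.2048)
After 4 (thin lens f=32): x=-631/70 (≈-9.0143) theta=467/960 (≈0.4865)
After 5 (propagate distance d=31): x=40763/6720 (≈6.0659) theta=467/960 (≈0.4865)
After 6 (thin lens f=29): x=40763/6720 (≈6.0659) theta=27019/97440 (≈0.2773)
After 7 (propagate distance d=38): x=3235571/194880 (≈16.6029) theta=27019/97440 (≈0.2773)
After 8 (thin lens f=39): x=3235571/194880 (≈16.6029) theta=-1128089/7600320 (≈-0.1484)
After 9 (propagate distance d=48 (to screen)): x=8004333/844480 (≈9.4784) theta=-1128089/7600320 (≈-0.1484)
Rounded to 4 decimal places: x = 9.4784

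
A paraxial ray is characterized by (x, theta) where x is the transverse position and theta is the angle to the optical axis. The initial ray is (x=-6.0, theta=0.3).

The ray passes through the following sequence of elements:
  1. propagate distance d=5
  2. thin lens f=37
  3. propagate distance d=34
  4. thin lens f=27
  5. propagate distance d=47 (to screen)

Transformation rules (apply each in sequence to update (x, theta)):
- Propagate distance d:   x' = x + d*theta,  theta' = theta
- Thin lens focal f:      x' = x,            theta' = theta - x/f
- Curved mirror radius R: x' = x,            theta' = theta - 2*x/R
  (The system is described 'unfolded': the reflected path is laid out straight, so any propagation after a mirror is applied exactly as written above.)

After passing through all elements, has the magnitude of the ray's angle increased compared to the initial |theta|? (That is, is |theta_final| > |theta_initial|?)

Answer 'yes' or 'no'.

Answer: no

Derivation:
Initial: x=-6.0000 theta=0.3000
After 1 (propagate distance d=5): x=-4.5000 theta=0.3000
After 2 (thin lens f=37): x=-4.5000 theta=78/185 (≈0.4216)
After 3 (propagate distance d=34): x=3639/370 (≈9.8351) theta=78/185 (≈0.4216)
After 4 (thin lens f=27): x=3639/370 (≈9.8351) theta=191/3330 (≈0.0574)
After 5 (propagate distance d=47 (to screen)): x=20864/1665 (≈12.5309) theta=191/3330 (≈0.0574)
|theta_initial|=0.3000 |theta_final|=191/3330 (≈0.0574) -> not increased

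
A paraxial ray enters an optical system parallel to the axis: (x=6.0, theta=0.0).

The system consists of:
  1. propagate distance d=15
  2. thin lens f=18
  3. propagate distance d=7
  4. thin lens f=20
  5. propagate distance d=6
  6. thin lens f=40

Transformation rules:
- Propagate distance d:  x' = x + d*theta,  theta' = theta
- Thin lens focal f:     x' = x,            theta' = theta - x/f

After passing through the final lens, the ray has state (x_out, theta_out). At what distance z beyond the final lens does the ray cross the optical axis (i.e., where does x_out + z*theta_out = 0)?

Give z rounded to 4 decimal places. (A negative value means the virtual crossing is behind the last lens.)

Answer: 1.0675

Derivation:
Initial: x=6.0000 theta=0.0000
After 1 (propagate distance d=15): x=6.0000 theta=0.0000
After 2 (thin lens f=18): x=6.0000 theta=-1/3 (≈-0.3333)
After 3 (propagate distance d=7): x=11/3 (≈3.6667) theta=-1/3 (≈-0.3333)
After 4 (thin lens f=20): x=11/3 (≈3.6667) theta=-31/60 (≈-0.5167)
After 5 (propagate distance d=6): x=17/30 (≈0.5667) theta=-31/60 (≈-0.5167)
After 6 (thin lens f=40): x=17/30 (≈0.5667) theta=-637/1200 (≈-0.5308)
z_focus = -x_out/theta_out = -(17/30)/(-637/1200) = 680/637 ≈ 1.0675
Rounded to 4 decimal places: z = 1.0675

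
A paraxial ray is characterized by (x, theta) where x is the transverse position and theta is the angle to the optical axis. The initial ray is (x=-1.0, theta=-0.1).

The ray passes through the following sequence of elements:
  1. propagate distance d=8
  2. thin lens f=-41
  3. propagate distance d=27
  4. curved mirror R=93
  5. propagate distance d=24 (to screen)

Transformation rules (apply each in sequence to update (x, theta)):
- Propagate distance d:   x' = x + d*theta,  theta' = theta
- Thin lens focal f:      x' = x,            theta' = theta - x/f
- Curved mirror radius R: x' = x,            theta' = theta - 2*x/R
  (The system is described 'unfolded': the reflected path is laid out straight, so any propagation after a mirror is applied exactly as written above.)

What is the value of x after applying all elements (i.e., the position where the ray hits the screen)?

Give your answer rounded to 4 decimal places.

Answer: -6.2046

Derivation:
Initial: x=-1.0000 theta=-0.1000
After 1 (propagate distance d=8): x=-1.8000 theta=-0.1000
After 2 (thin lens f=-41): x=-1.8000 theta=-59/410 (≈-0.1439)
After 3 (propagate distance d=27): x=-2331/410 (≈-5.6854) theta=-59/410 (≈-0.1439)
After 4 (curved mirror R=93): x=-2331/410 (≈-5.6854) theta=-55/2542 (≈-0.0216)
After 5 (propagate distance d=24 (to screen)): x=-78861/12710 (≈-6.2046) theta=-55/2542 (≈-0.0216)
Rounded to 4 decimal places: x = -6.2046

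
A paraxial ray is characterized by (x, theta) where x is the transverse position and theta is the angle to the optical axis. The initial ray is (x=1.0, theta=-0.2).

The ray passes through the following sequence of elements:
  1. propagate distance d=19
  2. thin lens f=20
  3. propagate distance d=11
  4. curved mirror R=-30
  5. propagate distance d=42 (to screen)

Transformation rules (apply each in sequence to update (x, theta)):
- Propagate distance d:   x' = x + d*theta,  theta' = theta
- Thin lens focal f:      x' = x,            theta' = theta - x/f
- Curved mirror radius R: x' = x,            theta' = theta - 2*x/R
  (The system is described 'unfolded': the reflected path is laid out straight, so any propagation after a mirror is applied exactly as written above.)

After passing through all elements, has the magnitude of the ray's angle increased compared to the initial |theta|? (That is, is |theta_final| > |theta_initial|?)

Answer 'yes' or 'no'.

Initial: x=1.0000 theta=-0.2000
After 1 (propagate distance d=19): x=-2.8000 theta=-0.2000
After 2 (thin lens f=20): x=-2.8000 theta=-0.0600
After 3 (propagate distance d=11): x=-3.4600 theta=-0.0600
After 4 (curved mirror R=-30): x=-3.4600 theta=-109/375 (≈-0.2907)
After 5 (propagate distance d=42 (to screen)): x=-15.6680 theta=-109/375 (≈-0.2907)
|theta_initial|=0.2000 |theta_final|=109/375 (≈0.2907) -> increased

Answer: yes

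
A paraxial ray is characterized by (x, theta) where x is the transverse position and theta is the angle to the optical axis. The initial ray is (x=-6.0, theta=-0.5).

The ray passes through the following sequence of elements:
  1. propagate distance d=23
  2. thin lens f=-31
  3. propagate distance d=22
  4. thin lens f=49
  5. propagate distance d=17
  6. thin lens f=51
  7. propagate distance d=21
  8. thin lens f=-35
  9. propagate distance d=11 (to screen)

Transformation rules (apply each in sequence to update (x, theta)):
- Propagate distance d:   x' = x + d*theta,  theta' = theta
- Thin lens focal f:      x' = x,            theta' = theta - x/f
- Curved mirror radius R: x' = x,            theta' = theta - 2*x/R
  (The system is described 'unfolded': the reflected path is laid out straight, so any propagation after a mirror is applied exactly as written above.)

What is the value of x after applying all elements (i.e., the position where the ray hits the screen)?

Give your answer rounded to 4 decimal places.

Initial: x=-6.0000 theta=-0.5000
After 1 (propagate distance d=23): x=-17.5000 theta=-0.5000
After 2 (thin lens f=-31): x=-17.5000 theta=-33/31 (≈-1.0645)
After 3 (propagate distance d=22): x=-2537/62 (≈-40.9194) theta=-33/31 (≈-1.0645)
After 4 (thin lens f=49): x=-2537/62 (≈-40.9194) theta=-697/3038 (≈-0.2294)
After 5 (propagate distance d=17): x=-68081/1519 (≈-44.8196) theta=-697/3038 (≈-0.2294)
After 6 (thin lens f=51): x=-68081/1519 (≈-44.8196) theta=100615/154938 (≈0.6494)
After 7 (propagate distance d=21): x=-1610449/51646 (≈-31.1825) theta=100615/154938 (≈0.6494)
After 8 (thin lens f=-35): x=-1610449/51646 (≈-31.1825) theta=-654911/2711415 (≈-0.2415)
After 9 (propagate distance d=11 (to screen)): x=-183505187/5422830 (≈-33.8394) theta=-654911/2711415 (≈-0.2415)
Rounded to 4 decimal places: x = -33.8394

Answer: -33.8394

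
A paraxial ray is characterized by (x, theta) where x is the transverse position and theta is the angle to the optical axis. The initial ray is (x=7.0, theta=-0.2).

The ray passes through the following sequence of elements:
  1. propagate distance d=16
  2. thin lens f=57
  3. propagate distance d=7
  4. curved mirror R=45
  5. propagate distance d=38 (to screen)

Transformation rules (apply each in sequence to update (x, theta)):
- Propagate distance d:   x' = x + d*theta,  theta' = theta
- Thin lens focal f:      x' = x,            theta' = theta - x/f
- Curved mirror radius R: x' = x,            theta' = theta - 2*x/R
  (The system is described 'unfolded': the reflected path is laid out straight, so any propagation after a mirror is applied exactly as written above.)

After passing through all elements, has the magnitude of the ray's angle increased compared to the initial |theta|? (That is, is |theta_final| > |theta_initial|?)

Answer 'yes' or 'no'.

Initial: x=7.0000 theta=-0.2000
After 1 (propagate distance d=16): x=3.8000 theta=-0.2000
After 2 (thin lens f=57): x=3.8000 theta=-4/15 (≈-0.2667)
After 3 (propagate distance d=7): x=29/15 (≈1.9333) theta=-4/15 (≈-0.2667)
After 4 (curved mirror R=45): x=29/15 (≈1.9333) theta=-238/675 (≈-0.3526)
After 5 (propagate distance d=38 (to screen)): x=-7739/675 (≈-11.4652) theta=-238/675 (≈-0.3526)
|theta_initial|=0.2000 |theta_final|=238/675 (≈0.3526) -> increased

Answer: yes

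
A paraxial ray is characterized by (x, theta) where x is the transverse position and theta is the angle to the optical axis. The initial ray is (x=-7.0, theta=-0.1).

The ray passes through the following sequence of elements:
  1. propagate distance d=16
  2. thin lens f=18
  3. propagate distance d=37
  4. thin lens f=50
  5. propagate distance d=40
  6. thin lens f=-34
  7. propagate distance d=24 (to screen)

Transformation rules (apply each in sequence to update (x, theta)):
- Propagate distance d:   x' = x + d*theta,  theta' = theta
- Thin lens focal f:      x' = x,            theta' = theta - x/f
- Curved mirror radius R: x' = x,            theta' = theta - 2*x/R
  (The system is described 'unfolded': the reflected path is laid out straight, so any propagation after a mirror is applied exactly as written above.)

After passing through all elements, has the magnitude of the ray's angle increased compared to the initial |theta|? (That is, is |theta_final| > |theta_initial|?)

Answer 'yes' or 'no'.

Initial: x=-7.0000 theta=-0.1000
After 1 (propagate distance d=16): x=-8.6000 theta=-0.1000
After 2 (thin lens f=18): x=-8.6000 theta=17/45 (≈0.3778)
After 3 (propagate distance d=37): x=242/45 (≈5.3778) theta=17/45 (≈0.3778)
After 4 (thin lens f=50): x=242/45 (≈5.3778) theta=304/1125 (≈0.2702)
After 5 (propagate distance d=40): x=1214/75 (≈16.1867) theta=304/1125 (≈0.2702)
After 6 (thin lens f=-34): x=1214/75 (≈16.1867) theta=14273/19125 (≈0.7463)
After 7 (propagate distance d=24 (to screen)): x=72458/2125 (≈34.0979) theta=14273/19125 (≈0.7463)
|theta_initial|=0.1000 |theta_final|=14273/19125 (≈0.7463) -> increased

Answer: yes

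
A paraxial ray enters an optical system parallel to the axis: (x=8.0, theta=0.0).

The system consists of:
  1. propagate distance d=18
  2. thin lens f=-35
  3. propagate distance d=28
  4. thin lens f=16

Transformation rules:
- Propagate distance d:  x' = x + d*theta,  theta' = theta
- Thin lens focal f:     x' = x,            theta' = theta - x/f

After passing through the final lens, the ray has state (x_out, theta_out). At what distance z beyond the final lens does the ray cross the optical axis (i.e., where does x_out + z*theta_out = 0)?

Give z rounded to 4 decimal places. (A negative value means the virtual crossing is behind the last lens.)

Initial: x=8.0000 theta=0.0000
After 1 (propagate distance d=18): x=8.0000 theta=0.0000
After 2 (thin lens f=-35): x=8.0000 theta=8/35 (≈0.2286)
After 3 (propagate distance d=28): x=14.4000 theta=8/35 (≈0.2286)
After 4 (thin lens f=16): x=14.4000 theta=-47/70 (≈-0.6714)
z_focus = -x_out/theta_out = -(14.4000)/(-47/70) = 1008/47 ≈ 21.4468
Rounded to 4 decimal places: z = 21.4468

Answer: 21.4468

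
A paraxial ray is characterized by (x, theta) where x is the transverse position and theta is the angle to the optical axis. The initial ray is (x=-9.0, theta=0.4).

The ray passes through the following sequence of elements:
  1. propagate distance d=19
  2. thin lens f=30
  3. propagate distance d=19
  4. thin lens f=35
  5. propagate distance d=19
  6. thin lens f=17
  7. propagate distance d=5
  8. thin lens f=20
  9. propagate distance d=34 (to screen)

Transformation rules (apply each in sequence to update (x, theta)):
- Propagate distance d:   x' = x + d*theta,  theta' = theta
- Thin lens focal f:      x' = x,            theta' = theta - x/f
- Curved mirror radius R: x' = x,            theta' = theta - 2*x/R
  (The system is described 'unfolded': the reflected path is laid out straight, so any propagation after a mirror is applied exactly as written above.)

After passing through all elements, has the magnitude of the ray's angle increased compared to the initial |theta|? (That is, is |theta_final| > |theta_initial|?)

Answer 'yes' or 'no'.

Answer: yes

Derivation:
Initial: x=-9.0000 theta=0.4000
After 1 (propagate distance d=19): x=-1.4000 theta=0.4000
After 2 (thin lens f=30): x=-1.4000 theta=67/150 (≈0.4467)
After 3 (propagate distance d=19): x=1063/150 (≈7.0867) theta=67/150 (≈0.4467)
After 4 (thin lens f=35): x=1063/150 (≈7.0867) theta=641/2625 (≈0.2442)
After 5 (propagate distance d=19): x=20521/1750 (≈11.7263) theta=641/2625 (≈0.2442)
After 6 (thin lens f=17): x=20521/1750 (≈11.7263) theta=-39769/89250 (≈-0.4456)
After 7 (propagate distance d=5): x=423863/44625 (≈9.4983) theta=-39769/89250 (≈-0.4456)
After 8 (thin lens f=20): x=423863/44625 (≈9.4983) theta=-273851/297500 (≈-0.9205)
After 9 (propagate distance d=34 (to screen)): x=-9727771/446250 (≈-21.7989) theta=-273851/297500 (≈-0.9205)
|theta_initial|=0.4000 |theta_final|=273851/297500 (≈0.9205) -> increased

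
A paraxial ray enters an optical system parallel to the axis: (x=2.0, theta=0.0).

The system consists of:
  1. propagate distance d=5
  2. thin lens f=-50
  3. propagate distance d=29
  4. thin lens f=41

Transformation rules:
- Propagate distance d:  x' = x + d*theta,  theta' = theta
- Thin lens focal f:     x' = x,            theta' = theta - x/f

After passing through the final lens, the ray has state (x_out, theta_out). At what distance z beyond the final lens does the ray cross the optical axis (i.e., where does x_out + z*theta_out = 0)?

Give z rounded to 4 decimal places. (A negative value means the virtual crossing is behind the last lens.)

Answer: 85.2368

Derivation:
Initial: x=2.0000 theta=0.0000
After 1 (propagate distance d=5): x=2.0000 theta=0.0000
After 2 (thin lens f=-50): x=2.0000 theta=0.0400
After 3 (propagate distance d=29): x=3.1600 theta=0.0400
After 4 (thin lens f=41): x=3.1600 theta=-38/1025 (≈-0.0371)
z_focus = -x_out/theta_out = -(3.1600)/(-38/1025) = 3239/38 ≈ 85.2368
Rounded to 4 decimal places: z = 85.2368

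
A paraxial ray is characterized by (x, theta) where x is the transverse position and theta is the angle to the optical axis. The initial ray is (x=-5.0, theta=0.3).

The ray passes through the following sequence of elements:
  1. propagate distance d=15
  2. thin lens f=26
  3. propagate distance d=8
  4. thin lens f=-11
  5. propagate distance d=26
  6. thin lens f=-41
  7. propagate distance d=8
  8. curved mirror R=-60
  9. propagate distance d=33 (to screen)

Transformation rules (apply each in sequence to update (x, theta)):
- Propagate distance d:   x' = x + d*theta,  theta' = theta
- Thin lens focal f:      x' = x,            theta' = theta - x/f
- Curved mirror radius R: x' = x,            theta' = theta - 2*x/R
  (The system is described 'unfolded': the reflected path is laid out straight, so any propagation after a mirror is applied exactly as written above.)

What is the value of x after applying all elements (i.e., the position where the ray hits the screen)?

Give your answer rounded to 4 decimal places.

Answer: 75.6063

Derivation:
Initial: x=-5.0000 theta=0.3000
After 1 (propagate distance d=15): x=-0.5000 theta=0.3000
After 2 (thin lens f=26): x=-0.5000 theta=83/260 (≈0.3192)
After 3 (propagate distance d=8): x=267/130 (≈2.0538) theta=83/260 (≈0.3192)
After 4 (thin lens f=-11): x=267/130 (≈2.0538) theta=1447/2860 (≈0.5059)
After 5 (propagate distance d=26): x=10874/715 (≈15.2084) theta=1447/2860 (≈0.5059)
After 6 (thin lens f=-41): x=10874/715 (≈15.2084) theta=102823/117260 (≈0.8769)
After 7 (propagate distance d=8): x=130296/5863 (≈22.2234) theta=102823/117260 (≈0.8769)
After 8 (curved mirror R=-60): x=130296/5863 (≈22.2234) theta=189687/117260 (≈1.6177)
After 9 (propagate distance d=33 (to screen)): x=8865591/117260 (≈75.6063) theta=189687/117260 (≈1.6177)
Rounded to 4 decimal places: x = 75.6063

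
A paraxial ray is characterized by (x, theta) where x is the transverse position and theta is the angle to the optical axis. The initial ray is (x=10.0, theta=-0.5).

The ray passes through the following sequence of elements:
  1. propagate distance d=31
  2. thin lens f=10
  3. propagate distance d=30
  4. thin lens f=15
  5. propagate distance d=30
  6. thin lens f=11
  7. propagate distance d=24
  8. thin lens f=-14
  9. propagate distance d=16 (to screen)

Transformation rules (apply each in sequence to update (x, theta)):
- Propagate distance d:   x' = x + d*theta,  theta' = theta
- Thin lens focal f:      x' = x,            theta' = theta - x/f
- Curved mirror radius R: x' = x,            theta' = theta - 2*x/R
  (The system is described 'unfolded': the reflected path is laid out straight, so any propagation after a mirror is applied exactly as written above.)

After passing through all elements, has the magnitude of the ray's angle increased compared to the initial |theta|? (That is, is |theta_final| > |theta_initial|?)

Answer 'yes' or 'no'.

Initial: x=10.0000 theta=-0.5000
After 1 (propagate distance d=31): x=-5.5000 theta=-0.5000
After 2 (thin lens f=10): x=-5.5000 theta=0.0500
After 3 (propagate distance d=30): x=-4.0000 theta=0.0500
After 4 (thin lens f=15): x=-4.0000 theta=19/60 (≈0.3167)
After 5 (propagate distance d=30): x=5.5000 theta=19/60 (≈0.3167)
After 6 (thin lens f=11): x=5.5000 theta=-11/60 (≈-0.1833)
After 7 (propagate distance d=24): x=1.1000 theta=-11/60 (≈-0.1833)
After 8 (thin lens f=-14): x=1.1000 theta=-11/105 (≈-0.1048)
After 9 (propagate distance d=16 (to screen)): x=-121/210 (≈-0.5762) theta=-11/105 (≈-0.1048)
|theta_initial|=0.5000 |theta_final|=11/105 (≈0.1048) -> not increased

Answer: no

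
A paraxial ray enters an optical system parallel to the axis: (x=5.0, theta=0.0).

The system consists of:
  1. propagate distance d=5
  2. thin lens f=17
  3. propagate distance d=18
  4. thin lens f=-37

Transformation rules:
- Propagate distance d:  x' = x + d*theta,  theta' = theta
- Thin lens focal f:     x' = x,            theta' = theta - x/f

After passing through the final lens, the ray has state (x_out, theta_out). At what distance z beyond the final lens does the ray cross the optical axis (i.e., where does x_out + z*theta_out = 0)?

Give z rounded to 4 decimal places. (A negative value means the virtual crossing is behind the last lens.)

Initial: x=5.0000 theta=0.0000
After 1 (propagate distance d=5): x=5.0000 theta=0.0000
After 2 (thin lens f=17): x=5.0000 theta=-5/17 (≈-0.2941)
After 3 (propagate distance d=18): x=-5/17 (≈-0.2941) theta=-5/17 (≈-0.2941)
After 4 (thin lens f=-37): x=-5/17 (≈-0.2941) theta=-190/629 (≈-0.3021)
z_focus = -x_out/theta_out = -(-5/17)/(-190/629) = -37/38 ≈ -0.9737
Rounded to 4 decimal places: z = -0.9737

Answer: -0.9737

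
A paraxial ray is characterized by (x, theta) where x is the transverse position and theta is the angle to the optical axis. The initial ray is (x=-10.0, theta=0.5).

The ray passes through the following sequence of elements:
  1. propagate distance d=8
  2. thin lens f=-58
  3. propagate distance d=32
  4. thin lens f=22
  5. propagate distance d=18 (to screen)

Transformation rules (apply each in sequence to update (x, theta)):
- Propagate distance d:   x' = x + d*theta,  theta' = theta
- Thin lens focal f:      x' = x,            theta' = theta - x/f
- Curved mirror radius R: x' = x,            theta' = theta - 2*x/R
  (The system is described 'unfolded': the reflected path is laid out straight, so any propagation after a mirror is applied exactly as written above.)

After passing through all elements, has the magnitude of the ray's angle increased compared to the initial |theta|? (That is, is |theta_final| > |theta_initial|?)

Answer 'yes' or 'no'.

Initial: x=-10.0000 theta=0.5000
After 1 (propagate distance d=8): x=-6.0000 theta=0.5000
After 2 (thin lens f=-58): x=-6.0000 theta=23/58 (≈0.3966)
After 3 (propagate distance d=32): x=194/29 (≈6.6897) theta=23/58 (≈0.3966)
After 4 (thin lens f=22): x=194/29 (≈6.6897) theta=59/638 (≈0.0925)
After 5 (propagate distance d=18 (to screen)): x=2665/319 (≈8.3542) theta=59/638 (≈0.0925)
|theta_initial|=0.5000 |theta_final|=59/638 (≈0.0925) -> not increased

Answer: no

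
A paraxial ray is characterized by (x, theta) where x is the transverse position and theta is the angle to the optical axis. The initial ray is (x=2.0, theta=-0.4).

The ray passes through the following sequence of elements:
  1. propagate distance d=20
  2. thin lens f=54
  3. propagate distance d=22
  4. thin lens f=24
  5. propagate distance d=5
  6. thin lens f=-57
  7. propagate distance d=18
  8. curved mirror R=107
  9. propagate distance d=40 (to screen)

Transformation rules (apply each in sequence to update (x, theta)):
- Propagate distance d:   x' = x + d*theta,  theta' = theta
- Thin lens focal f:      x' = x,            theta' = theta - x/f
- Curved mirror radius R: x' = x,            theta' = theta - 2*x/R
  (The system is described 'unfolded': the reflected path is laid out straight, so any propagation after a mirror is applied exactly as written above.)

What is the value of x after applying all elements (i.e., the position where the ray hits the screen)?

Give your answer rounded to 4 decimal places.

Initial: x=2.0000 theta=-0.4000
After 1 (propagate distance d=20): x=-6.0000 theta=-0.4000
After 2 (thin lens f=54): x=-6.0000 theta=-13/45 (≈-0.2889)
After 3 (propagate distance d=22): x=-556/45 (≈-12.3556) theta=-13/45 (≈-0.2889)
After 4 (thin lens f=24): x=-556/45 (≈-12.3556) theta=61/270 (≈0.2259)
After 5 (propagate distance d=5): x=-3031/270 (≈-11.2259) theta=61/270 (≈0.2259)
After 6 (thin lens f=-57): x=-3031/270 (≈-11.2259) theta=223/7695 (≈0.0290)
After 7 (propagate distance d=18): x=-54913/5130 (≈-10.7043) theta=223/7695 (≈0.0290)
After 8 (curved mirror R=107): x=-54913/5130 (≈-10.7043) theta=37720/164673 (≈0.2291)
After 9 (propagate distance d=40 (to screen)): x=-2539073/1646730 (≈-1.5419) theta=37720/164673 (≈0.2291)
Rounded to 4 decimal places: x = -1.5419

Answer: -1.5419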